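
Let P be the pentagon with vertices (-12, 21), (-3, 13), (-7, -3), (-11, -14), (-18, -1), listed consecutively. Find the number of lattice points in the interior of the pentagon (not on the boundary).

276

Using the shoelace formula, 2A = |[(-12)·13 − (-3)·21] + [(-3)·(-3) − (-7)·13] + [(-7)·(-14) − (-11)·(-3)] + [(-11)·(-1) − (-18)·(-14)] + [(-18)·21 − (-12)·(-1)]| = 559, so the area is 279.5.
The number of boundary lattice points is Σ gcd(|Δx|,|Δy|) = gcd(9,8) + gcd(4,16) + gcd(4,11) + gcd(7,13) + gcd(6,22) = 1+4+1+1+2 = 9.
By Pick's theorem A = I + B/2 − 1, so I = 279.5 − 9/2 + 1 = 276.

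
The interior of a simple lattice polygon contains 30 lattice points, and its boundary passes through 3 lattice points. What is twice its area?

Pick's theorem states A = I + B/2 − 1, so A = 30 + 3/2 − 1 = 61/2.
Hence 2A = 61.

61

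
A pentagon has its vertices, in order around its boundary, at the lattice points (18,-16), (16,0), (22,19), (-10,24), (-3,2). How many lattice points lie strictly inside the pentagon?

668

The shoelace formula gives twice the area as |(18·0 − 16·(-16)) + (16·19 − 22·0) + (22·24 − (-10)·19) + ((-10)·2 − (-3)·24) + ((-3)·(-16) − 18·2)| = 1342, so the area is 671.
Summing gcd(|Δx|,|Δy|) over the edges gives the boundary count: gcd(2,16) + gcd(6,19) + gcd(32,5) + gcd(7,22) + gcd(21,18) = 2+1+1+1+3 = 8.
By Pick's theorem A = I + B/2 − 1, so I = 671 − 8/2 + 1 = 668.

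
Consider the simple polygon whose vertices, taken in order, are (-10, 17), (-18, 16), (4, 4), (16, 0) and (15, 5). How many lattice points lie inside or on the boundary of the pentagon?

171

By the shoelace formula, twice the signed area is |((-10)·16 − (-18)·17) + ((-18)·4 − 4·16) + (4·0 − 16·4) + (16·5 − 15·0) + (15·17 − (-10)·5)| = 331, so the area is 331/2.
The number of boundary lattice points is Σ gcd(|Δx|,|Δy|) = gcd(8,1) + gcd(22,12) + gcd(12,4) + gcd(1,5) + gcd(25,12) = 1+2+4+1+1 = 9.
Pick's theorem gives I = A − B/2 + 1 = 331/2 − 9/2 + 1 = 162, so the closed region contains I + B = 162 + 9 = 171 lattice points.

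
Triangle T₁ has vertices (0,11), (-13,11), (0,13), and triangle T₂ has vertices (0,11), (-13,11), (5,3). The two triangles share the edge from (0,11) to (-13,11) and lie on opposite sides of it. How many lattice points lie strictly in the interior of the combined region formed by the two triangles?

63

The union is the simple quadrilateral with vertices (0,11), (0,13), (-13,11), (5,3) in order.
By the shoelace formula, twice the signed area is |(0·13 − 0·11) + (0·11 − (-13)·13) + ((-13)·3 − 5·11) + (5·11 − 0·3)| = 130, so the area is 65.
The number of boundary lattice points is Σ gcd(|Δx|,|Δy|) = gcd(0,2) + gcd(13,2) + gcd(18,8) + gcd(5,8) = 2+1+2+1 = 6.
By Pick's theorem I = A − B/2 + 1 = 65 − 6/2 + 1 = 63.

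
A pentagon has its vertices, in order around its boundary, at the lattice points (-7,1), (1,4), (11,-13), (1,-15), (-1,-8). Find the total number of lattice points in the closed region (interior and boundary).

By the shoelace formula, twice the signed area is |[(-7)·4 − 1·1] + [1·(-13) − 11·4] + [11·(-15) − 1·(-13)] + [1·(-8) − (-1)·(-15)] + [(-1)·1 − (-7)·(-8)]| = 318, so the area is 159.
Summing gcd(|Δx|,|Δy|) over the edges gives the boundary count: gcd(8,3) + gcd(10,17) + gcd(10,2) + gcd(2,7) + gcd(6,9) = 1+1+2+1+3 = 8.
Pick's theorem gives I = A − B/2 + 1 = 159 − 8/2 + 1 = 156, so the closed region contains I + B = 156 + 8 = 164 lattice points.

164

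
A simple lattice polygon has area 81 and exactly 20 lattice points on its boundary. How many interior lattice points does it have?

From Pick's theorem, I = A − B/2 + 1 = 81 − 20/2 + 1 = 72.

72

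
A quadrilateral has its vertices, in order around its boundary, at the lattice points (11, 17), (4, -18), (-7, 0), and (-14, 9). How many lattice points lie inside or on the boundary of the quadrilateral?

Using the shoelace formula, 2A = |(11·(-18) − 4·17) + (4·0 − (-7)·(-18)) + ((-7)·9 − (-14)·0) + ((-14)·17 − 11·9)| = 792, so the area is 396.
Summing gcd(|Δx|,|Δy|) over the edges gives the boundary count: gcd(7,35) + gcd(11,18) + gcd(7,9) + gcd(25,8) = 7+1+1+1 = 10.
Pick's theorem gives I = A − B/2 + 1 = 396 − 10/2 + 1 = 392, so the closed region contains I + B = 392 + 10 = 402 lattice points.

402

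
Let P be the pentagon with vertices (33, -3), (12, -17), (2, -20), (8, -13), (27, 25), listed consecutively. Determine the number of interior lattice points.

462

By the shoelace formula, twice the signed area is |[33·(-17) − 12·(-3)] + [12·(-20) − 2·(-17)] + [2·(-13) − 8·(-20)] + [8·25 − 27·(-13)] + [27·(-3) − 33·25]| = 952, so the area is 476.
Summing gcd(|Δx|,|Δy|) over the edges gives the boundary count: gcd(21,14) + gcd(10,3) + gcd(6,7) + gcd(19,38) + gcd(6,28) = 7+1+1+19+2 = 30.
By Pick's theorem A = I + B/2 − 1, so I = 476 − 30/2 + 1 = 462.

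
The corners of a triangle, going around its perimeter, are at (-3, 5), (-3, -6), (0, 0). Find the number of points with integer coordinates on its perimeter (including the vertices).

15

Along each edge there are gcd(|Δx|,|Δy|)+1 lattice points, so counting each shared vertex once the boundary has gcd(0,11) + gcd(3,6) + gcd(3,5) = 11+3+1 = 15.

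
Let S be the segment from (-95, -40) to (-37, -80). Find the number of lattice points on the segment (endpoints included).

3

The number of lattice points on a segment between lattice points is gcd(|Δx|,|Δy|) + 1 = gcd(58,40) + 1 = 2 + 1 = 3.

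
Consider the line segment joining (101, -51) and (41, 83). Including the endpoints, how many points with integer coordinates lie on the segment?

3

The number of lattice points on a segment between lattice points is gcd(|Δx|,|Δy|) + 1 = gcd(60,134) + 1 = 2 + 1 = 3.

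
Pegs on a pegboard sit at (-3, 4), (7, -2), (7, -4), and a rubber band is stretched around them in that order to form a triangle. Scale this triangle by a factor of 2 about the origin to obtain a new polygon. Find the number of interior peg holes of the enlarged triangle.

35

By the shoelace formula, twice the signed area is |[(-3)·(-2) − 7·4] + [7·(-4) − 7·(-2)] + [7·4 − (-3)·(-4)]| = 20, so the area is 10.
Along each edge there are gcd(|Δx|,|Δy|)+1 lattice points, so counting each shared vertex once the boundary has gcd(10,6) + gcd(0,2) + gcd(10,8) = 2+2+2 = 6.
Scaling by 2 multiplies the area by 2² = 4 (so the new area is 40) and multiplies the boundary lattice-point count by 2, giving 12.
By Pick's theorem, the interior count of the dilated polygon is 40 − 12/2 + 1 = 35.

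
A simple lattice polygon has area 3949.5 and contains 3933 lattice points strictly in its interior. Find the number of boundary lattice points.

35

Pick's theorem gives A = I + B/2 − 1, so B = 2(A − I + 1) = 2(3949.5 − 3933 + 1) = 35.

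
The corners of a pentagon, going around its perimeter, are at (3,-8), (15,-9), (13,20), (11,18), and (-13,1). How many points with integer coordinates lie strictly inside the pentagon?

Using the shoelace formula, 2A = |(3·(-9) − 15·(-8)) + (15·20 − 13·(-9)) + (13·18 − 11·20) + (11·1 − (-13)·18) + ((-13)·(-8) − 3·1)| = 870, so the area is 435.
Summing gcd(|Δx|,|Δy|) over the edges gives the boundary count: gcd(12,1) + gcd(2,29) + gcd(2,2) + gcd(24,17) + gcd(16,9) = 1+1+2+1+1 = 6.
By Pick's theorem A = I + B/2 − 1, so I = 435 − 6/2 + 1 = 433.

433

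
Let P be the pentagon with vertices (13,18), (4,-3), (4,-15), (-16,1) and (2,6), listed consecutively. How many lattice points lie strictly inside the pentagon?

258

By the shoelace formula, twice the signed area is |(13·(-3) − 4·18) + (4·(-15) − 4·(-3)) + (4·1 − (-16)·(-15)) + ((-16)·6 − 2·1) + (2·18 − 13·6)| = 535, so the area is 535/2.
The number of boundary lattice points is Σ gcd(|Δx|,|Δy|) = gcd(9,21) + gcd(0,12) + gcd(20,16) + gcd(18,5) + gcd(11,12) = 3+12+4+1+1 = 21.
By Pick's theorem A = I + B/2 − 1, so I = 535/2 − 21/2 + 1 = 258.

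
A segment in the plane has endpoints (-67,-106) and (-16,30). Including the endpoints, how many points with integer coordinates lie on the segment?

18

The number of lattice points on a segment between lattice points is gcd(|Δx|,|Δy|) + 1 = gcd(51,136) + 1 = 17 + 1 = 18.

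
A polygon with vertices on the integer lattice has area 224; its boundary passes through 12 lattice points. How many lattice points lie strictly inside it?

From Pick's theorem, I = A − B/2 + 1 = 224 − 12/2 + 1 = 219.

219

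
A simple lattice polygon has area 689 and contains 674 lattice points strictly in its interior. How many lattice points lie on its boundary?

Pick's theorem gives A = I + B/2 − 1, so B = 2(A − I + 1) = 2(689 − 674 + 1) = 32.

32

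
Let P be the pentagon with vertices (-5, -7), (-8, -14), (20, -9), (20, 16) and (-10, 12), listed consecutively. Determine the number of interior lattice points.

684

Using the shoelace formula, 2A = |[(-5)·(-14) − (-8)·(-7)] + [(-8)·(-9) − 20·(-14)] + [20·16 − 20·(-9)] + [20·12 − (-10)·16] + [(-10)·(-7) − (-5)·12]| = 1396, so the area is 698.
The number of boundary lattice points is Σ gcd(|Δx|,|Δy|) = gcd(3,7) + gcd(28,5) + gcd(0,25) + gcd(30,4) + gcd(5,19) = 1+1+25+2+1 = 30.
Pick's theorem gives I = A − B/2 + 1 = 698 − 30/2 + 1 = 684.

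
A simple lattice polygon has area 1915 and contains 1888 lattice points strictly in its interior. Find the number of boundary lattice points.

Pick's theorem gives A = I + B/2 − 1, so B = 2(A − I + 1) = 2(1915 − 1888 + 1) = 56.

56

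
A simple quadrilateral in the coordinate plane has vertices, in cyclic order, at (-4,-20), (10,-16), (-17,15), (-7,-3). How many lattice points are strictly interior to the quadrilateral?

211

The shoelace formula gives twice the area as |((-4)·(-16) − 10·(-20)) + (10·15 − (-17)·(-16)) + ((-17)·(-3) − (-7)·15) + ((-7)·(-20) − (-4)·(-3))| = 426, so the area is 213.
The number of boundary lattice points is Σ gcd(|Δx|,|Δy|) = gcd(14,4) + gcd(27,31) + gcd(10,18) + gcd(3,17) = 2+1+2+1 = 6.
By Pick's theorem A = I + B/2 − 1, so I = 213 − 6/2 + 1 = 211.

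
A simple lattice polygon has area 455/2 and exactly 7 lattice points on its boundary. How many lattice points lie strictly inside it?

225

From Pick's theorem, I = A − B/2 + 1 = 455/2 − 7/2 + 1 = 225.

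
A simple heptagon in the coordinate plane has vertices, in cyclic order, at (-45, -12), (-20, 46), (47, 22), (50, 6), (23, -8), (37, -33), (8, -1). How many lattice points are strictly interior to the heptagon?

By the shoelace formula, twice the signed area is |((-45)·46 − (-20)·(-12)) + ((-20)·22 − 47·46) + (47·6 − 50·22) + (50·(-8) − 23·6) + (23·(-33) − 37·(-8)) + (37·(-1) − 8·(-33)) + (8·(-12) − (-45)·(-1))| = 6645, so the area is 6645/2.
Summing gcd(|Δx|,|Δy|) over the edges gives the boundary count: gcd(25,58) + gcd(67,24) + gcd(3,16) + gcd(27,14) + gcd(14,25) + gcd(29,32) + gcd(53,11) = 1+1+1+1+1+1+1 = 7.
Pick's theorem gives I = A − B/2 + 1 = 6645/2 − 7/2 + 1 = 3320.

3320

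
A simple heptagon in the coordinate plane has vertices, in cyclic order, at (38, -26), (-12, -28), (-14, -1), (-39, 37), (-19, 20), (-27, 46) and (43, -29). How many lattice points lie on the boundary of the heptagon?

13

Along each edge there are gcd(|Δx|,|Δy|)+1 lattice points, so counting each shared vertex once the boundary has gcd(50,2) + gcd(2,27) + gcd(25,38) + gcd(20,17) + gcd(8,26) + gcd(70,75) + gcd(5,3) = 2+1+1+1+2+5+1 = 13.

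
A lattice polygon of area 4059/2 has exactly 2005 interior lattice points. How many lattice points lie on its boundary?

Pick's theorem gives A = I + B/2 − 1, so B = 2(A − I + 1) = 2(4059/2 − 2005 + 1) = 51.

51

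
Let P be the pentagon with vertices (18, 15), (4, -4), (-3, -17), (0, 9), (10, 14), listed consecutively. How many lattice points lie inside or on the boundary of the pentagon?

221

The shoelace formula gives twice the area as |(18·(-4) − 4·15) + (4·(-17) − (-3)·(-4)) + ((-3)·9 − 0·(-17)) + (0·14 − 10·9) + (10·15 − 18·14)| = 431, so the area is 215.5.
Summing gcd(|Δx|,|Δy|) over the edges gives the boundary count: gcd(14,19) + gcd(7,13) + gcd(3,26) + gcd(10,5) + gcd(8,1) = 1+1+1+5+1 = 9.
Pick's theorem gives I = A − B/2 + 1 = 215.5 − 9/2 + 1 = 212, so the closed region contains I + B = 212 + 9 = 221 lattice points.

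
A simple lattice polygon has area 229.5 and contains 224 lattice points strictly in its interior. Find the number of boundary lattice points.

13

Pick's theorem gives A = I + B/2 − 1, so B = 2(A − I + 1) = 2(229.5 − 224 + 1) = 13.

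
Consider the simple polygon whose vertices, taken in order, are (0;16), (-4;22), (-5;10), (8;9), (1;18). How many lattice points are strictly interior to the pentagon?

78

The shoelace formula gives twice the area as |[0·22 − (-4)·16] + [(-4)·10 − (-5)·22] + [(-5)·9 − 8·10] + [8·18 − 1·9] + [1·16 − 0·18]| = 160, so the area is 80.
The number of boundary lattice points is Σ gcd(|Δx|,|Δy|) = gcd(4,6) + gcd(1,12) + gcd(13,1) + gcd(7,9) + gcd(1,2) = 2+1+1+1+1 = 6.
By Pick's theorem A = I + B/2 − 1, so I = 80 − 6/2 + 1 = 78.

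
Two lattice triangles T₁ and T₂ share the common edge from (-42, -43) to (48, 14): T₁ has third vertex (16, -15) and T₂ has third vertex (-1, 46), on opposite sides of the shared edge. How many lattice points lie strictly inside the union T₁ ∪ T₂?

3228

The union is the simple quadrilateral with vertices (-42, -43), (16, -15), (48, 14), (-1, 46) in order.
Using the shoelace formula, 2A = |[(-42)·(-15) − 16·(-43)] + [16·14 − 48·(-15)] + [48·46 − (-1)·14] + [(-1)·(-43) − (-42)·46]| = 6459, so the area is 3229.5.
The number of boundary lattice points is Σ gcd(|Δx|,|Δy|) = gcd(58,28) + gcd(32,29) + gcd(49,32) + gcd(41,89) = 2+1+1+1 = 5.
By Pick's theorem I = A − B/2 + 1 = 3229.5 − 5/2 + 1 = 3228.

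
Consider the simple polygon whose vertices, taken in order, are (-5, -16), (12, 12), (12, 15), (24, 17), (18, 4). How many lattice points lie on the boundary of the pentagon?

8

Along each edge there are gcd(|Δx|,|Δy|)+1 lattice points, so counting each shared vertex once the boundary has gcd(17,28) + gcd(0,3) + gcd(12,2) + gcd(6,13) + gcd(23,20) = 1+3+2+1+1 = 8.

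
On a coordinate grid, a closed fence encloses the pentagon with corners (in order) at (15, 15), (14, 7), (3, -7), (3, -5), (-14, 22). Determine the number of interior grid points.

By the shoelace formula, twice the signed area is |(15·7 − 14·15) + (14·(-7) − 3·7) + (3·(-5) − 3·(-7)) + (3·22 − (-14)·(-5)) + ((-14)·15 − 15·22)| = 762, so the area is 381.
Summing gcd(|Δx|,|Δy|) over the edges gives the boundary count: gcd(1,8) + gcd(11,14) + gcd(0,2) + gcd(17,27) + gcd(29,7) = 1+1+2+1+1 = 6.
Pick's theorem gives I = A − B/2 + 1 = 381 − 6/2 + 1 = 379.

379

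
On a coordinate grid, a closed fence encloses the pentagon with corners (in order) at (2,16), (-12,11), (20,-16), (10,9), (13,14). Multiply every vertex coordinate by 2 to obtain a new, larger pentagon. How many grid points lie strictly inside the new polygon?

Using the shoelace formula, 2A = |[2·11 − (-12)·16] + [(-12)·(-16) − 20·11] + [20·9 − 10·(-16)] + [10·14 − 13·9] + [13·16 − 2·14]| = 729, so the area is 729/2.
The number of boundary lattice points is Σ gcd(|Δx|,|Δy|) = gcd(14,5) + gcd(32,27) + gcd(10,25) + gcd(3,5) + gcd(11,2) = 1+1+5+1+1 = 9.
Scaling by 2 multiplies the area by 2² = 4 (so the new area is 1458) and multiplies the boundary lattice-point count by 2, giving 18.
By Pick's theorem, the interior count of the dilated polygon is 1458 − 18/2 + 1 = 1450.

1450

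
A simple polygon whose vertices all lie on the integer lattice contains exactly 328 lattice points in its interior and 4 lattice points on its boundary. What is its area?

329

Pick's theorem states A = I + B/2 − 1, so A = 328 + 4/2 − 1 = 329.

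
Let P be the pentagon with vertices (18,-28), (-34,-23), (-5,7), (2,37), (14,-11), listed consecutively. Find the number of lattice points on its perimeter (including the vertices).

16

The number of boundary lattice points is Σ gcd(|Δx|,|Δy|) = gcd(52,5) + gcd(29,30) + gcd(7,30) + gcd(12,48) + gcd(4,17) = 1+1+1+12+1 = 16.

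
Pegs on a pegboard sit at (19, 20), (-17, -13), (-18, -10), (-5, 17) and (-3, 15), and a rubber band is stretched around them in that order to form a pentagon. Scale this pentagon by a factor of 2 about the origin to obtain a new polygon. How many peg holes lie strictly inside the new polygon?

1385

By the shoelace formula, twice the signed area is |(19·(-13) − (-17)·20) + ((-17)·(-10) − (-18)·(-13)) + ((-18)·17 − (-5)·(-10)) + ((-5)·15 − (-3)·17) + ((-3)·20 − 19·15)| = 696, so the area is 348.
Summing gcd(|Δx|,|Δy|) over the edges gives the boundary count: gcd(36,33) + gcd(1,3) + gcd(13,27) + gcd(2,2) + gcd(22,5) = 3+1+1+2+1 = 8.
Scaling by 2 multiplies the area by 2² = 4 (so the new area is 1392) and multiplies the boundary lattice-point count by 2, giving 16.
By Pick's theorem, the interior count of the dilated polygon is 1392 − 16/2 + 1 = 1385.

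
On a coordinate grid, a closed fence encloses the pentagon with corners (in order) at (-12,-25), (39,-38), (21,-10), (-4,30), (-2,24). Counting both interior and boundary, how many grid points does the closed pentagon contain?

1372

The shoelace formula gives twice the area as |((-12)·(-38) − 39·(-25)) + (39·(-10) − 21·(-38)) + (21·30 − (-4)·(-10)) + ((-4)·24 − (-2)·30) + ((-2)·(-25) − (-12)·24)| = 2731, so the area is 1365.5.
Summing gcd(|Δx|,|Δy|) over the edges gives the boundary count: gcd(51,13) + gcd(18,28) + gcd(25,40) + gcd(2,6) + gcd(10,49) = 1+2+5+2+1 = 11.
Pick's theorem gives I = A − B/2 + 1 = 1365.5 − 11/2 + 1 = 1361, so the closed region contains I + B = 1361 + 11 = 1372 lattice points.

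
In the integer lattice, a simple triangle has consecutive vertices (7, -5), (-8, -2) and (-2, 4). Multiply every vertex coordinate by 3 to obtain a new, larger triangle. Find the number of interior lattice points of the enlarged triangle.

460

The shoelace formula gives twice the area as |(7·(-2) − (-8)·(-5)) + ((-8)·4 − (-2)·(-2)) + ((-2)·(-5) − 7·4)| = 108, so the area is 54.
Along each edge there are gcd(|Δx|,|Δy|)+1 lattice points, so counting each shared vertex once the boundary has gcd(15,3) + gcd(6,6) + gcd(9,9) = 3+6+9 = 18.
Scaling by 3 multiplies the area by 3² = 9 (so the new area is 486) and multiplies the boundary lattice-point count by 3, giving 54.
By Pick's theorem, the interior count of the dilated polygon is 486 − 54/2 + 1 = 460.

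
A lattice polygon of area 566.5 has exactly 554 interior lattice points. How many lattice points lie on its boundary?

Pick's theorem gives A = I + B/2 − 1, so B = 2(A − I + 1) = 2(566.5 − 554 + 1) = 27.

27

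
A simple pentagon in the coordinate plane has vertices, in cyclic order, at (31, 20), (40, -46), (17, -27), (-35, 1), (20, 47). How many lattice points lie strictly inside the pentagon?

3083

By the shoelace formula, twice the signed area is |(31·(-46) − 40·20) + (40·(-27) − 17·(-46)) + (17·1 − (-35)·(-27)) + ((-35)·47 − 20·1) + (20·20 − 31·47)| = 6174, so the area is 3087.
The number of boundary lattice points is Σ gcd(|Δx|,|Δy|) = gcd(9,66) + gcd(23,19) + gcd(52,28) + gcd(55,46) + gcd(11,27) = 3+1+4+1+1 = 10.
Pick's theorem gives I = A − B/2 + 1 = 3087 − 10/2 + 1 = 3083.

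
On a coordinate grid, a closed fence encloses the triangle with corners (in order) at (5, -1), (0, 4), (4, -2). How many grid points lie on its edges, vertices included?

8

The number of boundary lattice points is Σ gcd(|Δx|,|Δy|) = gcd(5,5) + gcd(4,6) + gcd(1,1) = 5+2+1 = 8.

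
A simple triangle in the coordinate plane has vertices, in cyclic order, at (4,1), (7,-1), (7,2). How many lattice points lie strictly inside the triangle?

By the shoelace formula, twice the signed area is |[4·(-1) − 7·1] + [7·2 − 7·(-1)] + [7·1 − 4·2]| = 9, so the area is 9/2.
The number of boundary lattice points is Σ gcd(|Δx|,|Δy|) = gcd(3,2) + gcd(0,3) + gcd(3,1) = 1+3+1 = 5.
By Pick's theorem A = I + B/2 − 1, so I = 9/2 − 5/2 + 1 = 3.

3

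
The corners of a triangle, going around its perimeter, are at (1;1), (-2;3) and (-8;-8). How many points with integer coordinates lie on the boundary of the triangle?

11

Along each edge there are gcd(|Δx|,|Δy|)+1 lattice points, so counting each shared vertex once the boundary has gcd(3,2) + gcd(6,11) + gcd(9,9) = 1+1+9 = 11.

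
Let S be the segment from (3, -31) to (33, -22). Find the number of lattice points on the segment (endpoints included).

The number of lattice points on a segment between lattice points is gcd(|Δx|,|Δy|) + 1 = gcd(30,9) + 1 = 3 + 1 = 4.

4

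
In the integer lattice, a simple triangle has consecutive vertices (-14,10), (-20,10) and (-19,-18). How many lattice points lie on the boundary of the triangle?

8

The number of boundary lattice points is Σ gcd(|Δx|,|Δy|) = gcd(6,0) + gcd(1,28) + gcd(5,28) = 6+1+1 = 8.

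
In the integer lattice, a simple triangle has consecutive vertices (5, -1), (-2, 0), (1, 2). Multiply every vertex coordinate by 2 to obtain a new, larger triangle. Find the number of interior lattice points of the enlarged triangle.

The shoelace formula gives twice the area as |(5·0 − (-2)·(-1)) + ((-2)·2 − 1·0) + (1·(-1) − 5·2)| = 17, so the area is 8.5.
Along each edge there are gcd(|Δx|,|Δy|)+1 lattice points, so counting each shared vertex once the boundary has gcd(7,1) + gcd(3,2) + gcd(4,3) = 1+1+1 = 3.
Scaling by 2 multiplies the area by 2² = 4 (so the new area is 34) and multiplies the boundary lattice-point count by 2, giving 6.
By Pick's theorem, the interior count of the dilated polygon is 34 − 6/2 + 1 = 32.

32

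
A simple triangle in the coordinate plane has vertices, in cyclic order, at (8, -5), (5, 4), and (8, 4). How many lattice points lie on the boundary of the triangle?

15

The number of boundary lattice points is Σ gcd(|Δx|,|Δy|) = gcd(3,9) + gcd(3,0) + gcd(0,9) = 3+3+9 = 15.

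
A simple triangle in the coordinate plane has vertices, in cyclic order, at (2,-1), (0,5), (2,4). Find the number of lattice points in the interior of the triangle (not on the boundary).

By the shoelace formula, twice the signed area is |(2·5 − 0·(-1)) + (0·4 − 2·5) + (2·(-1) − 2·4)| = 10, so the area is 5.
The number of boundary lattice points is Σ gcd(|Δx|,|Δy|) = gcd(2,6) + gcd(2,1) + gcd(0,5) = 2+1+5 = 8.
Pick's theorem gives I = A − B/2 + 1 = 5 − 8/2 + 1 = 2.

2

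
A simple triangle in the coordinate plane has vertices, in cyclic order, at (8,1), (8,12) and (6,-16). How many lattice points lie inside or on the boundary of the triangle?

The shoelace formula gives twice the area as |(8·12 − 8·1) + (8·(-16) − 6·12) + (6·1 − 8·(-16))| = 22, so the area is 11.
The number of boundary lattice points is Σ gcd(|Δx|,|Δy|) = gcd(0,11) + gcd(2,28) + gcd(2,17) = 11+2+1 = 14.
Pick's theorem gives I = A − B/2 + 1 = 11 − 14/2 + 1 = 5, so the closed region contains I + B = 5 + 14 = 19 lattice points.

19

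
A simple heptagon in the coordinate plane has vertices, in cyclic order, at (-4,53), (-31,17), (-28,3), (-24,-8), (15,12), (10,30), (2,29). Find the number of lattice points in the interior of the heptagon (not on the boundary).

By the shoelace formula, twice the signed area is |((-4)·17 − (-31)·53) + ((-31)·3 − (-28)·17) + ((-28)·(-8) − (-24)·3) + ((-24)·12 − 15·(-8)) + (15·30 − 10·12) + (10·29 − 2·30) + (2·53 − (-4)·29)| = 2868, so the area is 1434.
Along each edge there are gcd(|Δx|,|Δy|)+1 lattice points, so counting each shared vertex once the boundary has gcd(27,36) + gcd(3,14) + gcd(4,11) + gcd(39,20) + gcd(5,18) + gcd(8,1) + gcd(6,24) = 9+1+1+1+1+1+6 = 20.
By Pick's theorem A = I + B/2 − 1, so I = 1434 − 20/2 + 1 = 1425.

1425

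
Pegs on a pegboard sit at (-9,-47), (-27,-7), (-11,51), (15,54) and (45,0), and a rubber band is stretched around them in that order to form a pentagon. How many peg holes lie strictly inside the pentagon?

By the shoelace formula, twice the signed area is |((-9)·(-7) − (-27)·(-47)) + ((-27)·51 − (-11)·(-7)) + ((-11)·54 − 15·51) + (15·0 − 45·54) + (45·(-47) − (-9)·0)| = 8564, so the area is 4282.
The number of boundary lattice points is Σ gcd(|Δx|,|Δy|) = gcd(18,40) + gcd(16,58) + gcd(26,3) + gcd(30,54) + gcd(54,47) = 2+2+1+6+1 = 12.
By Pick's theorem A = I + B/2 − 1, so I = 4282 − 12/2 + 1 = 4277.

4277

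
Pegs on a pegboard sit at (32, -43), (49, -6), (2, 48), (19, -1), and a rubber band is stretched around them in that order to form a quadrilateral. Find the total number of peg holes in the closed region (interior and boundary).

1293

Using the shoelace formula, 2A = |(32·(-6) − 49·(-43)) + (49·48 − 2·(-6)) + (2·(-1) − 19·48) + (19·(-43) − 32·(-1))| = 2580, so the area is 1290.
Summing gcd(|Δx|,|Δy|) over the edges gives the boundary count: gcd(17,37) + gcd(47,54) + gcd(17,49) + gcd(13,42) = 1+1+1+1 = 4.
Pick's theorem gives I = A − B/2 + 1 = 1290 − 4/2 + 1 = 1289, so the closed region contains I + B = 1289 + 4 = 1293 lattice points.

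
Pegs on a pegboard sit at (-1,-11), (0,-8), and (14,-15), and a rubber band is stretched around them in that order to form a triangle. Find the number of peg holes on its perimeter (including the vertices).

The number of boundary lattice points is Σ gcd(|Δx|,|Δy|) = gcd(1,3) + gcd(14,7) + gcd(15,4) = 1+7+1 = 9.

9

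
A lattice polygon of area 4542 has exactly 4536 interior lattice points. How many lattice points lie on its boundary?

14

Pick's theorem gives A = I + B/2 − 1, so B = 2(A − I + 1) = 2(4542 − 4536 + 1) = 14.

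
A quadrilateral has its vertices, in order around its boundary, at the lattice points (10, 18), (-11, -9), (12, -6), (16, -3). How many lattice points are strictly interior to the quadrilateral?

Using the shoelace formula, 2A = |(10·(-9) − (-11)·18) + ((-11)·(-6) − 12·(-9)) + (12·(-3) − 16·(-6)) + (16·18 − 10·(-3))| = 660, so the area is 330.
Along each edge there are gcd(|Δx|,|Δy|)+1 lattice points, so counting each shared vertex once the boundary has gcd(21,27) + gcd(23,3) + gcd(4,3) + gcd(6,21) = 3+1+1+3 = 8.
Pick's theorem gives I = A − B/2 + 1 = 330 − 8/2 + 1 = 327.

327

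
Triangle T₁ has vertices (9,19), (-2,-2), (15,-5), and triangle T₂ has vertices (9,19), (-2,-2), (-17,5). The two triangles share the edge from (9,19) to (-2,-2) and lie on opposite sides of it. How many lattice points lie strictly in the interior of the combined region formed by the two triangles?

387

The union is the simple quadrilateral with vertices (9,19), (15,-5), (-2,-2), (-17,5) in order.
The shoelace formula gives twice the area as |[9·(-5) − 15·19] + [15·(-2) − (-2)·(-5)] + [(-2)·5 − (-17)·(-2)] + [(-17)·19 − 9·5]| = 782, so the area is 391.
The number of boundary lattice points is Σ gcd(|Δx|,|Δy|) = gcd(6,24) + gcd(17,3) + gcd(15,7) + gcd(26,14) = 6+1+1+2 = 10.
By Pick's theorem I = A − B/2 + 1 = 391 − 10/2 + 1 = 387.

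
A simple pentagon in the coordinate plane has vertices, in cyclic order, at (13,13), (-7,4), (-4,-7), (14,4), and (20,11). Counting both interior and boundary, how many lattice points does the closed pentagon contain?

244

The shoelace formula gives twice the area as |[13·4 − (-7)·13] + [(-7)·(-7) − (-4)·4] + [(-4)·4 − 14·(-7)] + [14·11 − 20·4] + [20·13 − 13·11]| = 481, so the area is 481/2.
Summing gcd(|Δx|,|Δy|) over the edges gives the boundary count: gcd(20,9) + gcd(3,11) + gcd(18,11) + gcd(6,7) + gcd(7,2) = 1+1+1+1+1 = 5.
Pick's theorem gives I = A − B/2 + 1 = 481/2 − 5/2 + 1 = 239, so the closed region contains I + B = 239 + 5 = 244 lattice points.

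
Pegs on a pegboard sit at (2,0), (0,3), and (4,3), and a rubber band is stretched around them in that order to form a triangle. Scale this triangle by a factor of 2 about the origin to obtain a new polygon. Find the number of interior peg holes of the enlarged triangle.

By the shoelace formula, twice the signed area is |[2·3 − 0·0] + [0·3 − 4·3] + [4·0 − 2·3]| = 12, so the area is 6.
The number of boundary lattice points is Σ gcd(|Δx|,|Δy|) = gcd(2,3) + gcd(4,0) + gcd(2,3) = 1+4+1 = 6.
Scaling by 2 multiplies the area by 2² = 4 (so the new area is 24) and multiplies the boundary lattice-point count by 2, giving 12.
By Pick's theorem, the interior count of the dilated polygon is 24 − 12/2 + 1 = 19.

19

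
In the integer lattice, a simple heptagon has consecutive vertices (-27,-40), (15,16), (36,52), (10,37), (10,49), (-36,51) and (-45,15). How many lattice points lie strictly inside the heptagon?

3749

The shoelace formula gives twice the area as |[(-27)·16 − 15·(-40)] + [15·52 − 36·16] + [36·37 − 10·52] + [10·49 − 10·37] + [10·51 − (-36)·49] + [(-36)·15 − (-45)·51] + [(-45)·(-40) − (-27)·15]| = 7538, so the area is 3769.
Summing gcd(|Δx|,|Δy|) over the edges gives the boundary count: gcd(42,56) + gcd(21,36) + gcd(26,15) + gcd(0,12) + gcd(46,2) + gcd(9,36) + gcd(18,55) = 14+3+1+12+2+9+1 = 42.
By Pick's theorem A = I + B/2 − 1, so I = 3769 − 42/2 + 1 = 3749.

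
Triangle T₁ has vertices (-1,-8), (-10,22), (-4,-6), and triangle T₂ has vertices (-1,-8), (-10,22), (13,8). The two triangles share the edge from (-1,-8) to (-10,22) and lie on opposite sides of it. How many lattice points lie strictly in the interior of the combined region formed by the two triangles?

316

The union is the simple quadrilateral with vertices (-1,-8), (-4,-6), (-10,22), (13,8) in order.
By the shoelace formula, twice the signed area is |[(-1)·(-6) − (-4)·(-8)] + [(-4)·22 − (-10)·(-6)] + [(-10)·8 − 13·22] + [13·(-8) − (-1)·8]| = 636, so the area is 318.
Summing gcd(|Δx|,|Δy|) over the edges gives the boundary count: gcd(3,2) + gcd(6,28) + gcd(23,14) + gcd(14,16) = 1+2+1+2 = 6.
By Pick's theorem I = A − B/2 + 1 = 318 − 6/2 + 1 = 316.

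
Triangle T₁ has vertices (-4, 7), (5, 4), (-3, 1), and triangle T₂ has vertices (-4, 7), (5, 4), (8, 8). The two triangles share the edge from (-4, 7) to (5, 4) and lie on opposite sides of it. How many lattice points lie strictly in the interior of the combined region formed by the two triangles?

47

The union is the simple quadrilateral with vertices (-4, 7), (-3, 1), (5, 4), (8, 8) in order.
The shoelace formula gives twice the area as |((-4)·1 − (-3)·7) + ((-3)·4 − 5·1) + (5·8 − 8·4) + (8·7 − (-4)·8)| = 96, so the area is 48.
The number of boundary lattice points is Σ gcd(|Δx|,|Δy|) = gcd(1,6) + gcd(8,3) + gcd(3,4) + gcd(12,1) = 1+1+1+1 = 4.
By Pick's theorem I = A − B/2 + 1 = 48 − 4/2 + 1 = 47.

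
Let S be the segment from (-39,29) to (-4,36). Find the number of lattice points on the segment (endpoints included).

The number of lattice points on a segment between lattice points is gcd(|Δx|,|Δy|) + 1 = gcd(35,7) + 1 = 7 + 1 = 8.

8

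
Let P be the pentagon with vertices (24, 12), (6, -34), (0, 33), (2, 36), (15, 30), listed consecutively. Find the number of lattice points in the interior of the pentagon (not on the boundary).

882

The shoelace formula gives twice the area as |[24·(-34) − 6·12] + [6·33 − 0·(-34)] + [0·36 − 2·33] + [2·30 − 15·36] + [15·12 − 24·30]| = 1776, so the area is 888.
Summing gcd(|Δx|,|Δy|) over the edges gives the boundary count: gcd(18,46) + gcd(6,67) + gcd(2,3) + gcd(13,6) + gcd(9,18) = 2+1+1+1+9 = 14.
By Pick's theorem A = I + B/2 − 1, so I = 888 − 14/2 + 1 = 882.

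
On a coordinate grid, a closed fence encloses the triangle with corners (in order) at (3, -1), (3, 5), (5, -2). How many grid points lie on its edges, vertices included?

8

The number of boundary lattice points is Σ gcd(|Δx|,|Δy|) = gcd(0,6) + gcd(2,7) + gcd(2,1) = 6+1+1 = 8.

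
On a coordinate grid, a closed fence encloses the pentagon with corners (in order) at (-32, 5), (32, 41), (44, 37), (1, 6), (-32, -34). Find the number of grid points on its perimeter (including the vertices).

Summing gcd(|Δx|,|Δy|) over the edges gives the boundary count: gcd(64,36) + gcd(12,4) + gcd(43,31) + gcd(33,40) + gcd(0,39) = 4+4+1+1+39 = 49.

49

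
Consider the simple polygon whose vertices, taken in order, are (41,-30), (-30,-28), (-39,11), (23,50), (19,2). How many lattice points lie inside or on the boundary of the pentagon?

Using the shoelace formula, 2A = |[41·(-28) − (-30)·(-30)] + [(-30)·11 − (-39)·(-28)] + [(-39)·50 − 23·11] + [23·2 − 19·50] + [19·(-30) − 41·2]| = 7229, so the area is 3614.5.
The number of boundary lattice points is Σ gcd(|Δx|,|Δy|) = gcd(71,2) + gcd(9,39) + gcd(62,39) + gcd(4,48) + gcd(22,32) = 1+3+1+4+2 = 11.
Pick's theorem gives I = A − B/2 + 1 = 3614.5 − 11/2 + 1 = 3610, so the closed region contains I + B = 3610 + 11 = 3621 lattice points.

3621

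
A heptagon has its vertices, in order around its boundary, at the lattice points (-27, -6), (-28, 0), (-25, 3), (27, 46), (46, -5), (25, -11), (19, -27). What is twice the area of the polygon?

5424

Using the shoelace formula, 2A = |((-27)·0 − (-28)·(-6)) + ((-28)·3 − (-25)·0) + ((-25)·46 − 27·3) + (27·(-5) − 46·46) + (46·(-11) − 25·(-5)) + (25·(-27) − 19·(-11)) + (19·(-6) − (-27)·(-27))| = 5424, so the area is 2712.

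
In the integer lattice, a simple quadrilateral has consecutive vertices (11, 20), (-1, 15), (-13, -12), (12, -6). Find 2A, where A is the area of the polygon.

920

By the shoelace formula, twice the signed area is |(11·15 − (-1)·20) + ((-1)·(-12) − (-13)·15) + ((-13)·(-6) − 12·(-12)) + (12·20 − 11·(-6))| = 920, so the area is 460.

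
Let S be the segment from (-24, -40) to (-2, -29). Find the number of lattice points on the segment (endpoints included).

12

The number of lattice points on a segment between lattice points is gcd(|Δx|,|Δy|) + 1 = gcd(22,11) + 1 = 11 + 1 = 12.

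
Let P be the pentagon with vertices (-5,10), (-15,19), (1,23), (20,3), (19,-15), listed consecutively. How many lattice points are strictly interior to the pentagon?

Using the shoelace formula, 2A = |((-5)·19 − (-15)·10) + ((-15)·23 − 1·19) + (1·3 − 20·23) + (20·(-15) − 19·3) + (19·10 − (-5)·(-15))| = 1008, so the area is 504.
The number of boundary lattice points is Σ gcd(|Δx|,|Δy|) = gcd(10,9) + gcd(16,4) + gcd(19,20) + gcd(1,18) + gcd(24,25) = 1+4+1+1+1 = 8.
By Pick's theorem A = I + B/2 − 1, so I = 504 − 8/2 + 1 = 501.

501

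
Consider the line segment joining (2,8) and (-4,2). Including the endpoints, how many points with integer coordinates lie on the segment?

The number of lattice points on a segment between lattice points is gcd(|Δx|,|Δy|) + 1 = gcd(6,6) + 1 = 6 + 1 = 7.

7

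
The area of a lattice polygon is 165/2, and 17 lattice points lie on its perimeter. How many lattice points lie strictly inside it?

From Pick's theorem, I = A − B/2 + 1 = 165/2 − 17/2 + 1 = 75.

75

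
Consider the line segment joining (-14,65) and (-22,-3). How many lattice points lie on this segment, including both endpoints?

The number of lattice points on a segment between lattice points is gcd(|Δx|,|Δy|) + 1 = gcd(8,68) + 1 = 4 + 1 = 5.

5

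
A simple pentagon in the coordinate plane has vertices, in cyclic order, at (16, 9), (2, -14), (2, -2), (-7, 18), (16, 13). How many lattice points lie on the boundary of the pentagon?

Along each edge there are gcd(|Δx|,|Δy|)+1 lattice points, so counting each shared vertex once the boundary has gcd(14,23) + gcd(0,12) + gcd(9,20) + gcd(23,5) + gcd(0,4) = 1+12+1+1+4 = 19.

19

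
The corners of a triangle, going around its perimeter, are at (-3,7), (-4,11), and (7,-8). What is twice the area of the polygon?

Using the shoelace formula, 2A = |[(-3)·11 − (-4)·7] + [(-4)·(-8) − 7·11] + [7·7 − (-3)·(-8)]| = 25, so the area is 12.5.

25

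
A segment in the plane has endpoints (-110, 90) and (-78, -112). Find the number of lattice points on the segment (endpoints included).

The number of lattice points on a segment between lattice points is gcd(|Δx|,|Δy|) + 1 = gcd(32,202) + 1 = 2 + 1 = 3.

3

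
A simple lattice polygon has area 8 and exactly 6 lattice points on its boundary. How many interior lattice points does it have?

6

From Pick's theorem, I = A − B/2 + 1 = 8 − 6/2 + 1 = 6.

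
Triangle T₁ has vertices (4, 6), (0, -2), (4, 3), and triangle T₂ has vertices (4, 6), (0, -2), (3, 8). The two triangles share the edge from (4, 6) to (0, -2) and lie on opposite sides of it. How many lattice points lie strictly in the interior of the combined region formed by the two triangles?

The union is the simple quadrilateral with vertices (4, 6), (4, 3), (0, -2), (3, 8) in order.
By the shoelace formula, twice the signed area is |[4·3 − 4·6] + [4·(-2) − 0·3] + [0·8 − 3·(-2)] + [3·6 − 4·8]| = 28, so the area is 14.
Along each edge there are gcd(|Δx|,|Δy|)+1 lattice points, so counting each shared vertex once the boundary has gcd(0,3) + gcd(4,5) + gcd(3,10) + gcd(1,2) = 3+1+1+1 = 6.
By Pick's theorem I = A − B/2 + 1 = 14 − 6/2 + 1 = 12.

12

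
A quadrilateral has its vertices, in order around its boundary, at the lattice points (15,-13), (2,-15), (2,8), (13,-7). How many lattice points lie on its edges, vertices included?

27

Summing gcd(|Δx|,|Δy|) over the edges gives the boundary count: gcd(13,2) + gcd(0,23) + gcd(11,15) + gcd(2,6) = 1+23+1+2 = 27.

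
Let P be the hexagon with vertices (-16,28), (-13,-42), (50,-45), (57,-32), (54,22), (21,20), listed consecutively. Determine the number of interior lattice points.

4593

By the shoelace formula, twice the signed area is |((-16)·(-42) − (-13)·28) + ((-13)·(-45) − 50·(-42)) + (50·(-32) − 57·(-45)) + (57·22 − 54·(-32)) + (54·20 − 21·22) + (21·28 − (-16)·20)| = 9194, so the area is 4597.
Summing gcd(|Δx|,|Δy|) over the edges gives the boundary count: gcd(3,70) + gcd(63,3) + gcd(7,13) + gcd(3,54) + gcd(33,2) + gcd(37,8) = 1+3+1+3+1+1 = 10.
Pick's theorem gives I = A − B/2 + 1 = 4597 − 10/2 + 1 = 4593.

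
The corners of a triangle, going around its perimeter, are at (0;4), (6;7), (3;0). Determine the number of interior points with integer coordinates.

15

Using the shoelace formula, 2A = |(0·7 − 6·4) + (6·0 − 3·7) + (3·4 − 0·0)| = 33, so the area is 16.5.
Summing gcd(|Δx|,|Δy|) over the edges gives the boundary count: gcd(6,3) + gcd(3,7) + gcd(3,4) = 3+1+1 = 5.
By Pick's theorem A = I + B/2 − 1, so I = 16.5 − 5/2 + 1 = 15.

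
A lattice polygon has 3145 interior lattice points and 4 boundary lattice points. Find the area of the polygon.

3146

Pick's theorem states A = I + B/2 − 1, so A = 3145 + 4/2 − 1 = 3146.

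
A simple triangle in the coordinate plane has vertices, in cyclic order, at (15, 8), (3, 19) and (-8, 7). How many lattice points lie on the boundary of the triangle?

3

Summing gcd(|Δx|,|Δy|) over the edges gives the boundary count: gcd(12,11) + gcd(11,12) + gcd(23,1) = 1+1+1 = 3.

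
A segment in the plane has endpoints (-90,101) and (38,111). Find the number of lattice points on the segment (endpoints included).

The number of lattice points on a segment between lattice points is gcd(|Δx|,|Δy|) + 1 = gcd(128,10) + 1 = 2 + 1 = 3.

3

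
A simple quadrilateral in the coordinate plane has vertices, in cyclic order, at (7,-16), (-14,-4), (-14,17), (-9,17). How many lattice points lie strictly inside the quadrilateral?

Using the shoelace formula, 2A = |[7·(-4) − (-14)·(-16)] + [(-14)·17 − (-14)·(-4)] + [(-14)·17 − (-9)·17] + [(-9)·(-16) − 7·17]| = 606, so the area is 303.
Along each edge there are gcd(|Δx|,|Δy|)+1 lattice points, so counting each shared vertex once the boundary has gcd(21,12) + gcd(0,21) + gcd(5,0) + gcd(16,33) = 3+21+5+1 = 30.
Pick's theorem gives I = A − B/2 + 1 = 303 − 30/2 + 1 = 289.

289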